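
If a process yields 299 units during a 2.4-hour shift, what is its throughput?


Throughput = units / time
= 299 / 2.4
= 124.6 units/hour


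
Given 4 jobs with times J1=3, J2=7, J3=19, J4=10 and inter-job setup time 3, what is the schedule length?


Makespan = Σ processing + (n-1) × setup
= (3 + 7 + 19 + 10) + (4-1)×3
= 39 + 9
= 48 time units


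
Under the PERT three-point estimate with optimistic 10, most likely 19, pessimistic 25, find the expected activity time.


te = (o + 4m + p) / 6
= (10 + 4×19 + 25) / 6
= (10 + 76 + 25) / 6
= 111 / 6
= 18.50


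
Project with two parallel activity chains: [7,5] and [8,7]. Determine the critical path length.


Path A: 7 + 5 = 12
Path B: 8 + 7 = 15
Critical path = longest = max(12, 15)
= 15 (Path B)


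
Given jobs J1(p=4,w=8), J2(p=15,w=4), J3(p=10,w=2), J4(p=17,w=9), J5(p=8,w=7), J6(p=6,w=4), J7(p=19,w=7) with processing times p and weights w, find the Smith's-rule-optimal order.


WSPT (Smith's rule): sort by p/w ascending
  J1: p/w = 4/8 = 0.500
  J5: p/w = 8/7 = 1.143
  J6: p/w = 6/4 = 1.500
  J4: p/w = 17/9 = 1.889
  J7: p/w = 19/7 = 2.714
  J2: p/w = 15/4 = 3.750
  J3: p/w = 10/2 = 5.000
Order: J1 → J5 → J6 → J4 → J7 → J2 → J3


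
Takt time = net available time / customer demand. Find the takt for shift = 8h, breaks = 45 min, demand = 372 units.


Available = 8×60 - 45 = 435 min
Takt time = 435 / 372
= 1.17 min/unit


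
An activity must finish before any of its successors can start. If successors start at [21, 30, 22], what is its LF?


LF = min of all successor start times
Successors start at: [21, 30, 22]
LF = min(21, 30, 22)
= 21


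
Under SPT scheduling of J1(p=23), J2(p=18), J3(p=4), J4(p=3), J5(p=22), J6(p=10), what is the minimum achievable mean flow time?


SPT order: J4 → J3 → J6 → J2 → J5 → J1
Completion times:
  J4: C=3
  J3: C=7
  J6: C=17
  J2: C=35
  J5: C=57
  J1: C=80
Sum = 199, n = 6
Mean flow = 199/6
= 33.17


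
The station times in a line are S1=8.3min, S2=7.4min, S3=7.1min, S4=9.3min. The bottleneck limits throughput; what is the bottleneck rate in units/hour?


Bottleneck = longest station time
Station times: [8.3, 7.4, 7.1, 9.3]
Max = 9.3 min
Rate = 60 / 9.3
= 6.45 units/hour (bottleneck: 9.3min)


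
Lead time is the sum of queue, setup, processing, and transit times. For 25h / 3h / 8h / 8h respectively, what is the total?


Lead time = queue + setup + processing + transit
= 25 + 3 + 8 + 8
= 44 hours


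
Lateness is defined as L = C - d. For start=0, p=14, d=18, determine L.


Completion = 0 + 14 = 14
Lateness = C - d = 14 - 18
= -4


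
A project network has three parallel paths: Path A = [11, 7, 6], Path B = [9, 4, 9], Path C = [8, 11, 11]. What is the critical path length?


Path A: 11 + 7 + 6 = 24
Path B: 9 + 4 + 9 = 22
Path C: 8 + 11 + 11 = 30
Critical path = longest = max(24, 22, 30)
= 30 (Path C)


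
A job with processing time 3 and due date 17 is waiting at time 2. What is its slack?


Slack = due - current_time - processing
= 17 - 2 - 3
= 12


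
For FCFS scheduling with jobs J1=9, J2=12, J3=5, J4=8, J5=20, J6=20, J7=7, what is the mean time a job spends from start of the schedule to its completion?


Completion times:
  J1: completes at 9
  J2: completes at 21
  J3: completes at 26
  J4: completes at 34
  J5: completes at 54
  J6: completes at 74
  J7: completes at 81
Sum = 299
Average = 299/7
= 42.71


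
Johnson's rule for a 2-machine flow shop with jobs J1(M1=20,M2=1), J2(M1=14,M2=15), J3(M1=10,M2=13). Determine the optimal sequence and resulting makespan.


Johnson's rule:
Group 1 (M1≤M2, sort by M1): ['J3', 'J2']
Group 2 (M1>M2, sort desc M2): ['J1']
Sequence: J3 → J2 → J1
Makespan calculation:
  J3: M1 done=10, M2 done=23
  J2: M1 done=24, M2 done=39
  J1: M1 done=44, M2 done=45
= Sequence: J3 → J2 → J1, Makespan: 45


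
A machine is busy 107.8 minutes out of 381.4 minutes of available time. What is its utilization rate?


Utilization = busy / total × 100
= 107.8 / 381.4 × 100
= 28.3%


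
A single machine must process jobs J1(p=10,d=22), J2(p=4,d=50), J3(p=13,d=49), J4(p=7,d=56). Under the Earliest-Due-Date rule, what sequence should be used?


EDD: sort by earliest due date
  J1: d=22, p=10
  J3: d=49, p=13
  J2: d=50, p=4
  J4: d=56, p=7
Order: J1 → J3 → J2 → J4


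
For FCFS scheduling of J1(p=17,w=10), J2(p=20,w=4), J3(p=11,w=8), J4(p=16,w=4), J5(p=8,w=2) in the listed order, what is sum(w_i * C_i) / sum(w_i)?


Completion times:
  J1: C=17, w×C=10×17=170
  J2: C=37, w×C=4×37=148
  J3: C=48, w×C=8×48=384
  J4: C=64, w×C=4×64=256
  J5: C=72, w×C=2×72=144
Sum w×C = 1102
Sum w = 28
Weighted avg = 1102/28
= 39.36


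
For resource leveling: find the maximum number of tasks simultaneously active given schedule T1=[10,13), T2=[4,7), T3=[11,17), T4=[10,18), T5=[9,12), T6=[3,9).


Check each time point for overlaps:
  t=11: 4 tasks active (T1, T3, T4, T5)
Max concurrent = 4


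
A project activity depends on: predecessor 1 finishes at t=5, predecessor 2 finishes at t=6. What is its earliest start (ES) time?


ES = max of all predecessor completion times
Predecessors: [5, 6]
ES = max(5, 6)
= 6


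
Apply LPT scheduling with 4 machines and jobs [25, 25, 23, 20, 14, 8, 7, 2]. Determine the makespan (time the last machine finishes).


Jobs (LPT sorted): [25, 25, 23, 20, 14, 8, 7, 2]
Machines: 4
  J=25 → Machine 1 (load: 0+25=25)
  J=25 → Machine 2 (load: 0+25=25)
  J=23 → Machine 3 (load: 0+23=23)
  J=20 → Machine 4 (load: 0+20=20)
  J=14 → Machine 4 (load: 20+14=34)
  J=8 → Machine 3 (load: 23+8=31)
  J=7 → Machine 1 (load: 25+7=32)
  J=2 → Machine 2 (load: 25+2=27)
Machine loads: [32, 27, 31, 34]
Makespan = max = 34 time units


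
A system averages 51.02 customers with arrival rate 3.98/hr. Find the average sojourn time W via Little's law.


Little's law: L = λW → W = L / λ
= 51.02 / 3.98
= 12.82 hours


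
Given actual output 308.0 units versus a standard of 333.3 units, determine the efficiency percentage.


Efficiency = (actual / standard) × 100
= (308.0 / 333.3) × 100
= 92.4%


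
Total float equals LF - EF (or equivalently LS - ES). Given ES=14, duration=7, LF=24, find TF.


EF = ES + duration = 14 + 7 = 21
LS = LF - duration = 24 - 7 = 17
Total Float = LF - EF = 24 - 21
(or LS - ES = 17 - 14)
= 3


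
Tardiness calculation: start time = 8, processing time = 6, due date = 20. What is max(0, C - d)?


Completion = start + processing = 8 + 6 = 14
Tardiness = max(0, C - d) = max(0, 14 - 20)
= max(0, -6)
= 0


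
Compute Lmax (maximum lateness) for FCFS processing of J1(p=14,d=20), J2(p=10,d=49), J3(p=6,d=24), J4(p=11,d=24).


Lateness per job (L = C - d):
  J1: C=14, d=20, L=-6
  J2: C=24, d=49, L=-25
  J3: C=30, d=24, L=6
  J4: C=41, d=24, L=17
Lmax = max(-6, -25, 6, 17)
= 17


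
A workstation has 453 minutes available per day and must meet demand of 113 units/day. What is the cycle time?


Cycle time = available time / demand
= 453 / 113
= 4.01 min/unit


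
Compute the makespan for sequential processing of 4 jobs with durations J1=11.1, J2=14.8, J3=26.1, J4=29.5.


Sequential makespan: sum all processing times
= 11.1 + 14.8 + 26.1 + 29.5
= 81.5 time units


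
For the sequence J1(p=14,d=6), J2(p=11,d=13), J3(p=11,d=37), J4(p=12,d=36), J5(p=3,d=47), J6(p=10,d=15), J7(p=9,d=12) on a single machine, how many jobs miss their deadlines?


Completion vs due date:
  J1: C=14, d=6 → TARDY
  J2: C=25, d=13 → TARDY
  J3: C=36, d=37 → on time
  J4: C=48, d=36 → TARDY
  J5: C=51, d=47 → TARDY
  J6: C=61, d=15 → TARDY
  J7: C=70, d=12 → TARDY
Tardy jobs: J1, J2, J4, J5, J6, J7
Count = 6


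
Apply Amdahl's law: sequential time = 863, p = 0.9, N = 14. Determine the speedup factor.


Amdahl's law: T_p = T × ((1-p) + p/N)
= 863 × ((1-0.9) + 0.9/14)
= 863 × (0.10 + 0.0643)
= 863 × 0.1643
= 141.78
Speedup = 863/141.78
= 6.09×


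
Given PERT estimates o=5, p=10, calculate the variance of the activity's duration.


σ² = ((p - o) / 6)² = (p - o)² / 36
= (10 - 5)² / 36
= 5² / 36
= 25 / 36
= 0.6944


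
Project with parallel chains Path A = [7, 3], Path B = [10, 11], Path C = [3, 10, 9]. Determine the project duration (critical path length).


Path A: 7 + 3 = 10
Path B: 10 + 11 = 21
Path C: 3 + 10 + 9 = 22
Critical path = longest = max(10, 21, 22)
= 22 (Path C)


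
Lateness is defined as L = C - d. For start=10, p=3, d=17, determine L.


Completion = 10 + 3 = 13
Lateness = C - d = 13 - 17
= -4


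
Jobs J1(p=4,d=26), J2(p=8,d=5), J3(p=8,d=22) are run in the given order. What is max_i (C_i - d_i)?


Lateness per job (L = C - d):
  J1: C=4, d=26, L=-22
  J2: C=12, d=5, L=7
  J3: C=20, d=22, L=-2
Lmax = max(-22, 7, -2)
= 7


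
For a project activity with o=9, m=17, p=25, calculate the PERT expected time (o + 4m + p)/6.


te = (o + 4m + p) / 6
= (9 + 4×17 + 25) / 6
= (9 + 68 + 25) / 6
= 102 / 6
= 17.00


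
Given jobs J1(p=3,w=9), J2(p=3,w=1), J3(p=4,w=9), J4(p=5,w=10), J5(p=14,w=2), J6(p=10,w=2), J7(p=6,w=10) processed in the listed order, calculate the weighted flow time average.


Completion times:
  J1: C=3, w×C=9×3=27
  J2: C=6, w×C=1×6=6
  J3: C=10, w×C=9×10=90
  J4: C=15, w×C=10×15=150
  J5: C=29, w×C=2×29=58
  J6: C=39, w×C=2×39=78
  J7: C=45, w×C=10×45=450
Sum w×C = 859
Sum w = 43
Weighted avg = 859/43
= 19.98


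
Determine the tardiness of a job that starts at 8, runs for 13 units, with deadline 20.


Completion = start + processing = 8 + 13 = 21
Tardiness = max(0, C - d) = max(0, 21 - 20)
= max(0, 1)
= 1


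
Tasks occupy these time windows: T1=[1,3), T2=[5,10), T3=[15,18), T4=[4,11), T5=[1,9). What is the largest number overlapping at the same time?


Check each time point for overlaps:
  t=5: 3 tasks active (T2, T4, T5)
Max concurrent = 3


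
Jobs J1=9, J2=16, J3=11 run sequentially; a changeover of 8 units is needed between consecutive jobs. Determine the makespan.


Makespan = Σ processing + (n-1) × setup
= (9 + 16 + 11) + (3-1)×8
= 36 + 16
= 52 time units


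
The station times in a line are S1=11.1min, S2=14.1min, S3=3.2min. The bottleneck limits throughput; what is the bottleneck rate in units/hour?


Bottleneck = longest station time
Station times: [11.1, 14.1, 3.2]
Max = 14.1 min
Rate = 60 / 14.1
= 4.26 units/hour (bottleneck: 14.1min)


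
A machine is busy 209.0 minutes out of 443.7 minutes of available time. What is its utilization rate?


Utilization = busy / total × 100
= 209.0 / 443.7 × 100
= 47.1%


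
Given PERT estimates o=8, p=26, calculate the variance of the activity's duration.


σ² = ((p - o) / 6)² = (p - o)² / 36
= (26 - 8)² / 36
= 18² / 36
= 324 / 36
= 9.0000


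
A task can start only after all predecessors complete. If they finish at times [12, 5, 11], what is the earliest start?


ES = max of all predecessor completion times
Predecessors: [12, 5, 11]
ES = max(12, 5, 11)
= 12


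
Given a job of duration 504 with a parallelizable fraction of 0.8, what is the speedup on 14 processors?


Amdahl's law: T_p = T × ((1-p) + p/N)
= 504 × ((1-0.8) + 0.8/14)
= 504 × (0.20 + 0.0571)
= 504 × 0.2571
= 129.60
Speedup = 504/129.60
= 3.89×


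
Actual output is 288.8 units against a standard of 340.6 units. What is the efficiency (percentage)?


Efficiency = (actual / standard) × 100
= (288.8 / 340.6) × 100
= 84.8%


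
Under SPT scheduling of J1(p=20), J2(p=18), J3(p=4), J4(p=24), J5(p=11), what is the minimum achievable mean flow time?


SPT order: J3 → J5 → J2 → J1 → J4
Completion times:
  J3: C=4
  J5: C=15
  J2: C=33
  J1: C=53
  J4: C=77
Sum = 182, n = 5
Mean flow = 182/5
= 36.40


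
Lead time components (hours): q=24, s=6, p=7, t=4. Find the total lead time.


Lead time = queue + setup + processing + transit
= 24 + 6 + 7 + 4
= 41 hours


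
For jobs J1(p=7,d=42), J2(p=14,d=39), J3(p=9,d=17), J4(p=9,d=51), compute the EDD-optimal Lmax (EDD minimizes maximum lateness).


EDD order: J3 → J2 → J1 → J4
Completion and lateness:
  J3: C=9, d=17, L=9-17=-8
  J2: C=23, d=39, L=23-39=-16
  J1: C=30, d=42, L=30-42=-12
  J4: C=39, d=51, L=39-51=-12
Lmax = max(-8, -16, -12, -12)
= -8


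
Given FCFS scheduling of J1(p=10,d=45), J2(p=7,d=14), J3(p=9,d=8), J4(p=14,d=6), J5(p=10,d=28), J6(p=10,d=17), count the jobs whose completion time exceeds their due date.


Completion vs due date:
  J1: C=10, d=45 → on time
  J2: C=17, d=14 → TARDY
  J3: C=26, d=8 → TARDY
  J4: C=40, d=6 → TARDY
  J5: C=50, d=28 → TARDY
  J6: C=60, d=17 → TARDY
Tardy jobs: J2, J3, J4, J5, J6
Count = 5


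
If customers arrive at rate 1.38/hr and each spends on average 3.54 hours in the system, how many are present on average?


Little's law: L = λ × W
= 1.38 × 3.54
= 4.89


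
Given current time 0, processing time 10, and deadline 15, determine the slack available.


Slack = due - current_time - processing
= 15 - 0 - 10
= 5


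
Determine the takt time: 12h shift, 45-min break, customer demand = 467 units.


Available = 12×60 - 45 = 675 min
Takt time = 675 / 467
= 1.45 min/unit


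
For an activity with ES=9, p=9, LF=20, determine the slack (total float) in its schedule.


EF = ES + duration = 9 + 9 = 18
LS = LF - duration = 20 - 9 = 11
Total Float = LF - EF = 20 - 18
(or LS - ES = 11 - 9)
= 2


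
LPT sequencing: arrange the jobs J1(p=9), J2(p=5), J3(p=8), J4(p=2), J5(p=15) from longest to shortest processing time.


LPT: sort by longest processing time first
  J5: p=15
  J1: p=9
  J3: p=8
  J2: p=5
  J4: p=2
Order: J5 → J1 → J3 → J2 → J4


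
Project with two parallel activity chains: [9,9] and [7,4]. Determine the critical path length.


Path A: 9 + 9 = 18
Path B: 7 + 4 = 11
Critical path = longest = max(18, 11)
= 18 (Path A)


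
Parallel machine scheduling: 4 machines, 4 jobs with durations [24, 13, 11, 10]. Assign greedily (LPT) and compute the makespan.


Jobs (LPT sorted): [24, 13, 11, 10]
Machines: 4
  J=24 → Machine 1 (load: 0+24=24)
  J=13 → Machine 2 (load: 0+13=13)
  J=11 → Machine 3 (load: 0+11=11)
  J=10 → Machine 4 (load: 0+10=10)
Machine loads: [24, 13, 11, 10]
Makespan = max = 24 time units


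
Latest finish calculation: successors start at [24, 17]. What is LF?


LF = min of all successor start times
Successors start at: [24, 17]
LF = min(24, 17)
= 17


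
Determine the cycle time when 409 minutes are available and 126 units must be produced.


Cycle time = available time / demand
= 409 / 126
= 3.25 min/unit


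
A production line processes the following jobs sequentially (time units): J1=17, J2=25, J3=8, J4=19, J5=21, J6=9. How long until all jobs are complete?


Sequential makespan: sum all processing times
= 17 + 25 + 8 + 19 + 21 + 9
= 99 time units


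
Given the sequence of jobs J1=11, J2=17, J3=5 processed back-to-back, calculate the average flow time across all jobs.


Completion times:
  J1: completes at 11
  J2: completes at 28
  J3: completes at 33
Sum = 72
Average = 72/3
= 24.00


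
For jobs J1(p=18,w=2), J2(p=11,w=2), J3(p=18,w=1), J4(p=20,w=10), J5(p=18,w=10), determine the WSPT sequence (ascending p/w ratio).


WSPT (Smith's rule): sort by p/w ascending
  J5: p/w = 18/10 = 1.800
  J4: p/w = 20/10 = 2.000
  J2: p/w = 11/2 = 5.500
  J1: p/w = 18/2 = 9.000
  J3: p/w = 18/1 = 18.000
Order: J5 → J4 → J2 → J1 → J3


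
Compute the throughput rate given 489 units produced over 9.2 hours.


Throughput = units / time
= 489 / 9.2
= 53.2 units/hour


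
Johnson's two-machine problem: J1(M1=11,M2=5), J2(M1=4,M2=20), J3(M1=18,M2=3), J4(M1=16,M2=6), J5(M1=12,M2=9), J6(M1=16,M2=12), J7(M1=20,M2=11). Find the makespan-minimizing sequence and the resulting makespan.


Johnson's rule:
Group 1 (M1≤M2, sort by M1): ['J2']
Group 2 (M1>M2, sort desc M2): ['J6', 'J7', 'J5', 'J4', 'J1', 'J3']
Sequence: J2 → J6 → J7 → J5 → J4 → J1 → J3
Makespan calculation:
  J2: M1 done=4, M2 done=24
  J6: M1 done=20, M2 done=36
  J7: M1 done=40, M2 done=51
  J5: M1 done=52, M2 done=61
  J4: M1 done=68, M2 done=74
  J1: M1 done=79, M2 done=84
  J3: M1 done=97, M2 done=100
= Sequence: J2 → J6 → J7 → J5 → J4 → J1 → J3, Makespan: 100


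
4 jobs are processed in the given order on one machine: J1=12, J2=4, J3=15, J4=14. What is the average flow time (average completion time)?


Completion times:
  J1: completes at 12
  J2: completes at 16
  J3: completes at 31
  J4: completes at 45
Sum = 104
Average = 104/4
= 26.00


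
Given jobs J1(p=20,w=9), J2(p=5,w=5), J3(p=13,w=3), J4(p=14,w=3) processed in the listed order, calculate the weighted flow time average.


Completion times:
  J1: C=20, w×C=9×20=180
  J2: C=25, w×C=5×25=125
  J3: C=38, w×C=3×38=114
  J4: C=52, w×C=3×52=156
Sum w×C = 575
Sum w = 20
Weighted avg = 575/20
= 28.75


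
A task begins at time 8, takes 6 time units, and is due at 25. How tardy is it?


Completion = start + processing = 8 + 6 = 14
Tardiness = max(0, C - d) = max(0, 14 - 25)
= max(0, -11)
= 0


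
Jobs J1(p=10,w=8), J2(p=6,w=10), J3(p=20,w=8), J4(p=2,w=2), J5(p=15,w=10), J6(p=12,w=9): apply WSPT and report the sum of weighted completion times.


WSPT order (by p/w): J2 → J4 → J1 → J6 → J5 → J3
  J2: C=6, w·C=10×6=60
  J4: C=8, w·C=2×8=16
  J1: C=18, w·C=8×18=144
  J6: C=30, w·C=9×30=270
  J5: C=45, w·C=10×45=450
  J3: C=65, w·C=8×65=520
Σ w·C = 1460
= 1460


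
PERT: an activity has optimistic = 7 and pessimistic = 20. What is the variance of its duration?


σ² = ((p - o) / 6)² = (p - o)² / 36
= (20 - 7)² / 36
= 13² / 36
= 169 / 36
= 4.6944


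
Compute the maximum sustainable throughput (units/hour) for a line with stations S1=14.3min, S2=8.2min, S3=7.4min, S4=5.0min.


Bottleneck = longest station time
Station times: [14.3, 8.2, 7.4, 5.0]
Max = 14.3 min
Rate = 60 / 14.3
= 4.20 units/hour (bottleneck: 14.3min)


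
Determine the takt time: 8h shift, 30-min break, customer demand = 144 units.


Available = 8×60 - 30 = 450 min
Takt time = 450 / 144
= 3.12 min/unit


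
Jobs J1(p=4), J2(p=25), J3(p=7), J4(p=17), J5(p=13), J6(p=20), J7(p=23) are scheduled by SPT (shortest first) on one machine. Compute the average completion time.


SPT order: J1 → J3 → J5 → J4 → J6 → J7 → J2
Completion times:
  J1: C=4
  J3: C=11
  J5: C=24
  J4: C=41
  J6: C=61
  J7: C=84
  J2: C=109
Sum = 334, n = 7
Mean flow = 334/7
= 47.71


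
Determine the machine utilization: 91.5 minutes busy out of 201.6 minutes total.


Utilization = busy / total × 100
= 91.5 / 201.6 × 100
= 45.4%


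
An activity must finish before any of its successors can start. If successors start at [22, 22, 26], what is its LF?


LF = min of all successor start times
Successors start at: [22, 22, 26]
LF = min(22, 22, 26)
= 22


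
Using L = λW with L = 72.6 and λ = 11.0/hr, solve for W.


Little's law: L = λW → W = L / λ
= 72.6 / 11.0
= 6.60 hours


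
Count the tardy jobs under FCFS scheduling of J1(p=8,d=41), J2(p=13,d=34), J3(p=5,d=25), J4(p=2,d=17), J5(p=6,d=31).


Completion vs due date:
  J1: C=8, d=41 → on time
  J2: C=21, d=34 → on time
  J3: C=26, d=25 → TARDY
  J4: C=28, d=17 → TARDY
  J5: C=34, d=31 → TARDY
Tardy jobs: J3, J4, J5
Count = 3


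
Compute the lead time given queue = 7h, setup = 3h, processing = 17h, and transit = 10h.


Lead time = queue + setup + processing + transit
= 7 + 3 + 17 + 10
= 37 hours


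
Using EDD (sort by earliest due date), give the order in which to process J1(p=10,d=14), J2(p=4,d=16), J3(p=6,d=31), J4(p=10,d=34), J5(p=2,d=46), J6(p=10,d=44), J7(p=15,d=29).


EDD: sort by earliest due date
  J1: d=14, p=10
  J2: d=16, p=4
  J7: d=29, p=15
  J3: d=31, p=6
  J4: d=34, p=10
  J6: d=44, p=10
  J5: d=46, p=2
Order: J1 → J2 → J7 → J3 → J4 → J6 → J5


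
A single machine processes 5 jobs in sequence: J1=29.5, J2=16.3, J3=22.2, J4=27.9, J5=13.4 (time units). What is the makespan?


Sequential makespan: sum all processing times
= 29.5 + 16.3 + 22.2 + 27.9 + 13.4
= 109.3 time units


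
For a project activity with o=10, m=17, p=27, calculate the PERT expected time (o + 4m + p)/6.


te = (o + 4m + p) / 6
= (10 + 4×17 + 27) / 6
= (10 + 68 + 27) / 6
= 105 / 6
= 17.50


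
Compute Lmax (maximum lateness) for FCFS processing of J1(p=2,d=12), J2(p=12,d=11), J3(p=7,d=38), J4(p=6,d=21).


Lateness per job (L = C - d):
  J1: C=2, d=12, L=-10
  J2: C=14, d=11, L=3
  J3: C=21, d=38, L=-17
  J4: C=27, d=21, L=6
Lmax = max(-10, 3, -17, 6)
= 6


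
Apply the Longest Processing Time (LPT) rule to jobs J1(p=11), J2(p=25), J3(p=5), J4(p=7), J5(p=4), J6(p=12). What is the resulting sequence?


LPT: sort by longest processing time first
  J2: p=25
  J6: p=12
  J1: p=11
  J4: p=7
  J3: p=5
  J5: p=4
Order: J2 → J6 → J1 → J4 → J3 → J5


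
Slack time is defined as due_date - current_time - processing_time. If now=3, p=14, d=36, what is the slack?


Slack = due - current_time - processing
= 36 - 3 - 14
= 19


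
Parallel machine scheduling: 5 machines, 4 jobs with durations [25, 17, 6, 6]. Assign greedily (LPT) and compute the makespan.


Jobs (LPT sorted): [25, 17, 6, 6]
Machines: 5
  J=25 → Machine 1 (load: 0+25=25)
  J=17 → Machine 2 (load: 0+17=17)
  J=6 → Machine 3 (load: 0+6=6)
  J=6 → Machine 4 (load: 0+6=6)
Machine loads: [25, 17, 6, 6, 0]
Makespan = max = 25 time units


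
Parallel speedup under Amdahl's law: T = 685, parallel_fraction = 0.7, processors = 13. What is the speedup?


Amdahl's law: T_p = T × ((1-p) + p/N)
= 685 × ((1-0.7) + 0.7/13)
= 685 × (0.30 + 0.0538)
= 685 × 0.3538
= 242.38
Speedup = 685/242.38
= 2.83×


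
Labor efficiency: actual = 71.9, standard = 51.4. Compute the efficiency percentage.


Efficiency = (actual / standard) × 100
= (71.9 / 51.4) × 100
= 139.9%


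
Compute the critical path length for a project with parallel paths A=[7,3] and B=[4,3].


Path A: 7 + 3 = 10
Path B: 4 + 3 = 7
Critical path = longest = max(10, 7)
= 10 (Path A)


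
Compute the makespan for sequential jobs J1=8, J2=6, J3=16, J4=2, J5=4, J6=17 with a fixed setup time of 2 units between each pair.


Makespan = Σ processing + (n-1) × setup
= (8 + 6 + 16 + 2 + 4 + 17) + (6-1)×2
= 53 + 10
= 63 time units


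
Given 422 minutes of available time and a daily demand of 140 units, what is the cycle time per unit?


Cycle time = available time / demand
= 422 / 140
= 3.01 min/unit


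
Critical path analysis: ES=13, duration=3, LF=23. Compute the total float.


EF = ES + duration = 13 + 3 = 16
LS = LF - duration = 23 - 3 = 20
Total Float = LF - EF = 23 - 16
(or LS - ES = 20 - 13)
= 7


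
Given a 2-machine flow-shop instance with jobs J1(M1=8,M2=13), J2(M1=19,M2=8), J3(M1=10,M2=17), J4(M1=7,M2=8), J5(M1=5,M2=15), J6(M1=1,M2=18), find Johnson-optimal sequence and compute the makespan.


Johnson's rule:
Group 1 (M1≤M2, sort by M1): ['J6', 'J5', 'J4', 'J1', 'J3']
Group 2 (M1>M2, sort desc M2): ['J2']
Sequence: J6 → J5 → J4 → J1 → J3 → J2
Makespan calculation:
  J6: M1 done=1, M2 done=19
  J5: M1 done=6, M2 done=34
  J4: M1 done=13, M2 done=42
  J1: M1 done=21, M2 done=55
  J3: M1 done=31, M2 done=72
  J2: M1 done=50, M2 done=80
= Sequence: J6 → J5 → J4 → J1 → J3 → J2, Makespan: 80


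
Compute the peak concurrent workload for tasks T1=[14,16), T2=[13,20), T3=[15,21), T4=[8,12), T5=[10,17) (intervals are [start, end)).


Check each time point for overlaps:
  t=15: 4 tasks active (T1, T2, T3, T5)
Max concurrent = 4


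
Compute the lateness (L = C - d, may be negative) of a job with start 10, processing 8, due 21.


Completion = 10 + 8 = 18
Lateness = C - d = 18 - 21
= -3


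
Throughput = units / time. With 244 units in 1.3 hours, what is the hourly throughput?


Throughput = units / time
= 244 / 1.3
= 187.7 units/hour


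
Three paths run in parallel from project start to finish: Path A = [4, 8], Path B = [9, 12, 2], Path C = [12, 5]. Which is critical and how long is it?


Path A: 4 + 8 = 12
Path B: 9 + 12 + 2 = 23
Path C: 12 + 5 = 17
Critical path = longest = max(12, 23, 17)
= 23 (Path B)


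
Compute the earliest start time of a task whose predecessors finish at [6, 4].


ES = max of all predecessor completion times
Predecessors: [6, 4]
ES = max(6, 4)
= 6


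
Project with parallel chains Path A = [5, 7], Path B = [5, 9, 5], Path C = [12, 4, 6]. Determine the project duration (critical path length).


Path A: 5 + 7 = 12
Path B: 5 + 9 + 5 = 19
Path C: 12 + 4 + 6 = 22
Critical path = longest = max(12, 19, 22)
= 22 (Path C)


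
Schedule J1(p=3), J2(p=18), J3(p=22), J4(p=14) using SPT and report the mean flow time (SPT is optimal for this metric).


SPT order: J1 → J4 → J2 → J3
Completion times:
  J1: C=3
  J4: C=17
  J2: C=35
  J3: C=57
Sum = 112, n = 4
Mean flow = 112/4
= 28.00


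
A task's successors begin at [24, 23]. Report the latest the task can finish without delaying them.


LF = min of all successor start times
Successors start at: [24, 23]
LF = min(24, 23)
= 23


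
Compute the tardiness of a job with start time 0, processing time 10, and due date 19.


Completion = start + processing = 0 + 10 = 10
Tardiness = max(0, C - d) = max(0, 10 - 19)
= max(0, -9)
= 0


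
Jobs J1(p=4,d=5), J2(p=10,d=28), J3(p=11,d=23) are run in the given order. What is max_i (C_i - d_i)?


Lateness per job (L = C - d):
  J1: C=4, d=5, L=-1
  J2: C=14, d=28, L=-14
  J3: C=25, d=23, L=2
Lmax = max(-1, -14, 2)
= 2


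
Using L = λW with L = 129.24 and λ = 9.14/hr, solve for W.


Little's law: L = λW → W = L / λ
= 129.24 / 9.14
= 14.14 hours


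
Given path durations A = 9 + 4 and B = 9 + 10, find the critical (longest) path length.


Path A: 9 + 4 = 13
Path B: 9 + 10 = 19
Critical path = longest = max(13, 19)
= 19 (Path B)


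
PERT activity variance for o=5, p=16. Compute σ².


σ² = ((p - o) / 6)² = (p - o)² / 36
= (16 - 5)² / 36
= 11² / 36
= 121 / 36
= 3.3611


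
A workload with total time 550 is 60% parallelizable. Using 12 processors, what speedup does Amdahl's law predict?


Amdahl's law: T_p = T × ((1-p) + p/N)
= 550 × ((1-0.6) + 0.6/12)
= 550 × (0.40 + 0.0500)
= 550 × 0.4500
= 247.50
Speedup = 550/247.50
= 2.22×


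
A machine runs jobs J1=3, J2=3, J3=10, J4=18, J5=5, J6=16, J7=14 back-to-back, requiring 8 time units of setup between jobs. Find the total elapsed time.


Makespan = Σ processing + (n-1) × setup
= (3 + 3 + 10 + 18 + 5 + 16 + 14) + (7-1)×8
= 69 + 48
= 117 time units


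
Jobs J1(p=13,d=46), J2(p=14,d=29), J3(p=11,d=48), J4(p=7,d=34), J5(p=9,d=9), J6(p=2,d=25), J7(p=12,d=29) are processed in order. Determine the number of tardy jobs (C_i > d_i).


Completion vs due date:
  J1: C=13, d=46 → on time
  J2: C=27, d=29 → on time
  J3: C=38, d=48 → on time
  J4: C=45, d=34 → TARDY
  J5: C=54, d=9 → TARDY
  J6: C=56, d=25 → TARDY
  J7: C=68, d=29 → TARDY
Tardy jobs: J4, J5, J6, J7
Count = 4


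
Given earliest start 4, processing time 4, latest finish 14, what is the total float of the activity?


EF = ES + duration = 4 + 4 = 8
LS = LF - duration = 14 - 4 = 10
Total Float = LF - EF = 14 - 8
(or LS - ES = 10 - 4)
= 6


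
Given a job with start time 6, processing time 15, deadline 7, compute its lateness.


Completion = 6 + 15 = 21
Lateness = C - d = 21 - 7
= 14


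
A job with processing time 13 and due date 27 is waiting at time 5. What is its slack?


Slack = due - current_time - processing
= 27 - 5 - 13
= 9


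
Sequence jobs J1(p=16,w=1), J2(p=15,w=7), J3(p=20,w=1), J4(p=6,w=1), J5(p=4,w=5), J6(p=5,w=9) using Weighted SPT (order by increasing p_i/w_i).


WSPT (Smith's rule): sort by p/w ascending
  J6: p/w = 5/9 = 0.556
  J5: p/w = 4/5 = 0.800
  J2: p/w = 15/7 = 2.143
  J4: p/w = 6/1 = 6.000
  J1: p/w = 16/1 = 16.000
  J3: p/w = 20/1 = 20.000
Order: J6 → J5 → J2 → J4 → J1 → J3


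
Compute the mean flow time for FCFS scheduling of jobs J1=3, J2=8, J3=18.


Completion times:
  J1: completes at 3
  J2: completes at 11
  J3: completes at 29
Sum = 43
Average = 43/3
= 14.33


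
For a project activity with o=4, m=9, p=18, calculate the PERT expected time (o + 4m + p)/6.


te = (o + 4m + p) / 6
= (4 + 4×9 + 18) / 6
= (4 + 36 + 18) / 6
= 58 / 6
= 9.67


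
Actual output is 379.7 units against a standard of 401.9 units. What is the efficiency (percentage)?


Efficiency = (actual / standard) × 100
= (379.7 / 401.9) × 100
= 94.5%


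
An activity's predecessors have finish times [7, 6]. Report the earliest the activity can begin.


ES = max of all predecessor completion times
Predecessors: [7, 6]
ES = max(7, 6)
= 7


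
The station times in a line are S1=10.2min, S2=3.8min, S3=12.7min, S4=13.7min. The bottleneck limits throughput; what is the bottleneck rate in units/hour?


Bottleneck = longest station time
Station times: [10.2, 3.8, 12.7, 13.7]
Max = 13.7 min
Rate = 60 / 13.7
= 4.38 units/hour (bottleneck: 13.7min)


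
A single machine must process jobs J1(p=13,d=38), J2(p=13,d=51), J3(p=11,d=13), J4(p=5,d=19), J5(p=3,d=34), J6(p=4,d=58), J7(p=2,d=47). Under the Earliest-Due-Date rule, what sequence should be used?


EDD: sort by earliest due date
  J3: d=13, p=11
  J4: d=19, p=5
  J5: d=34, p=3
  J1: d=38, p=13
  J7: d=47, p=2
  J2: d=51, p=13
  J6: d=58, p=4
Order: J3 → J4 → J5 → J1 → J7 → J2 → J6


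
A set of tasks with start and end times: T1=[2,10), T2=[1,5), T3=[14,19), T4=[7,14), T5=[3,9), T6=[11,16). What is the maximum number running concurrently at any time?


Check each time point for overlaps:
  t=3: 3 tasks active (T1, T2, T5)
Max concurrent = 3


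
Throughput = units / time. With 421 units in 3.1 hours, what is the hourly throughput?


Throughput = units / time
= 421 / 3.1
= 135.8 units/hour


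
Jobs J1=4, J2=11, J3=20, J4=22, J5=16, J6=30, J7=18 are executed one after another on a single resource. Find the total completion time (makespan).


Sequential makespan: sum all processing times
= 4 + 11 + 20 + 22 + 16 + 30 + 18
= 121 time units


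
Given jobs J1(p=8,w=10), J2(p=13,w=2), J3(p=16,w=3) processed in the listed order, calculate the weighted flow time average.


Completion times:
  J1: C=8, w×C=10×8=80
  J2: C=21, w×C=2×21=42
  J3: C=37, w×C=3×37=111
Sum w×C = 233
Sum w = 15
Weighted avg = 233/15
= 15.53


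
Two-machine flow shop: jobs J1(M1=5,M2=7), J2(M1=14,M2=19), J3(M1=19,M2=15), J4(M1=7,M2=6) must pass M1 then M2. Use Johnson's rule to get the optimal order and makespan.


Johnson's rule:
Group 1 (M1≤M2, sort by M1): ['J1', 'J2']
Group 2 (M1>M2, sort desc M2): ['J3', 'J4']
Sequence: J1 → J2 → J3 → J4
Makespan calculation:
  J1: M1 done=5, M2 done=12
  J2: M1 done=19, M2 done=38
  J3: M1 done=38, M2 done=53
  J4: M1 done=45, M2 done=59
= Sequence: J1 → J2 → J3 → J4, Makespan: 59


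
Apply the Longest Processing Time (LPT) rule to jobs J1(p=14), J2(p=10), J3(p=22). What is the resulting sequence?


LPT: sort by longest processing time first
  J3: p=22
  J1: p=14
  J2: p=10
Order: J3 → J1 → J2


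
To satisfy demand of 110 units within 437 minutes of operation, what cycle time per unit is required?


Cycle time = available time / demand
= 437 / 110
= 3.97 min/unit


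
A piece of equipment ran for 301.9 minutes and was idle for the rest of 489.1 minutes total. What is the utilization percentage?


Utilization = busy / total × 100
= 301.9 / 489.1 × 100
= 61.7%


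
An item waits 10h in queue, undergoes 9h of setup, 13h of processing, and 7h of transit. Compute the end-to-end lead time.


Lead time = queue + setup + processing + transit
= 10 + 9 + 13 + 7
= 39 hours


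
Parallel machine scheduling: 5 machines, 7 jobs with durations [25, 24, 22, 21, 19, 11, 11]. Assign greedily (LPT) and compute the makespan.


Jobs (LPT sorted): [25, 24, 22, 21, 19, 11, 11]
Machines: 5
  J=25 → Machine 1 (load: 0+25=25)
  J=24 → Machine 2 (load: 0+24=24)
  J=22 → Machine 3 (load: 0+22=22)
  J=21 → Machine 4 (load: 0+21=21)
  J=19 → Machine 5 (load: 0+19=19)
  J=11 → Machine 5 (load: 19+11=30)
  J=11 → Machine 4 (load: 21+11=32)
Machine loads: [25, 24, 22, 32, 30]
Makespan = max = 32 time units


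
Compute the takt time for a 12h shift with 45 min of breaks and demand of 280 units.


Available = 12×60 - 45 = 675 min
Takt time = 675 / 280
= 2.41 min/unit


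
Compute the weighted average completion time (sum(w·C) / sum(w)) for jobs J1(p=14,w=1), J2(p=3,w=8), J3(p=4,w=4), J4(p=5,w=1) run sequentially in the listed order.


Completion times:
  J1: C=14, w×C=1×14=14
  J2: C=17, w×C=8×17=136
  J3: C=21, w×C=4×21=84
  J4: C=26, w×C=1×26=26
Sum w×C = 260
Sum w = 14
Weighted avg = 260/14
= 18.57


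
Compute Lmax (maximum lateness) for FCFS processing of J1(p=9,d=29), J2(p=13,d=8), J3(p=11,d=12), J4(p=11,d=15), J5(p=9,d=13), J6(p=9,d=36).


Lateness per job (L = C - d):
  J1: C=9, d=29, L=-20
  J2: C=22, d=8, L=14
  J3: C=33, d=12, L=21
  J4: C=44, d=15, L=29
  J5: C=53, d=13, L=40
  J6: C=62, d=36, L=26
Lmax = max(-20, 14, 21, 29, 40, 26)
= 40


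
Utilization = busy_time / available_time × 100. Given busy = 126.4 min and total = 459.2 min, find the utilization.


Utilization = busy / total × 100
= 126.4 / 459.2 × 100
= 27.5%


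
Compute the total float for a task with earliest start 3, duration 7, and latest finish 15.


EF = ES + duration = 3 + 7 = 10
LS = LF - duration = 15 - 7 = 8
Total Float = LF - EF = 15 - 10
(or LS - ES = 8 - 3)
= 5


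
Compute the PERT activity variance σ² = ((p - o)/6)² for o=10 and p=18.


σ² = ((p - o) / 6)² = (p - o)² / 36
= (18 - 10)² / 36
= 8² / 36
= 64 / 36
= 1.7778


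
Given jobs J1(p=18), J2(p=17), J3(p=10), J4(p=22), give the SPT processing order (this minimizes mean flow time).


SPT: sort by shortest processing time
  J3: p=10
  J2: p=17
  J1: p=18
  J4: p=22
Order: J3 → J2 → J1 → J4


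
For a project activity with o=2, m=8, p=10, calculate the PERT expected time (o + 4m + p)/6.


te = (o + 4m + p) / 6
= (2 + 4×8 + 10) / 6
= (2 + 32 + 10) / 6
= 44 / 6
= 7.33


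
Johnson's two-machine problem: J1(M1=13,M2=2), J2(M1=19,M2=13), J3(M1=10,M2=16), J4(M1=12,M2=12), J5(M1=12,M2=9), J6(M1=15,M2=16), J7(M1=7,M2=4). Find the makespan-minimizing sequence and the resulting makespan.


Johnson's rule:
Group 1 (M1≤M2, sort by M1): ['J3', 'J4', 'J6']
Group 2 (M1>M2, sort desc M2): ['J2', 'J5', 'J7', 'J1']
Sequence: J3 → J4 → J6 → J2 → J5 → J7 → J1
Makespan calculation:
  J3: M1 done=10, M2 done=26
  J4: M1 done=22, M2 done=38
  J6: M1 done=37, M2 done=54
  J2: M1 done=56, M2 done=69
  J5: M1 done=68, M2 done=78
  J7: M1 done=75, M2 done=82
  J1: M1 done=88, M2 done=90
= Sequence: J3 → J4 → J6 → J2 → J5 → J7 → J1, Makespan: 90


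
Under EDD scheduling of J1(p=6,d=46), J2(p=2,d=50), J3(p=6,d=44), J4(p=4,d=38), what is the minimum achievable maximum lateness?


EDD order: J4 → J3 → J1 → J2
Completion and lateness:
  J4: C=4, d=38, L=4-38=-34
  J3: C=10, d=44, L=10-44=-34
  J1: C=16, d=46, L=16-46=-30
  J2: C=18, d=50, L=18-50=-32
Lmax = max(-34, -34, -30, -32)
= -30


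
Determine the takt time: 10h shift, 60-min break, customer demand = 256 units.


Available = 10×60 - 60 = 540 min
Takt time = 540 / 256
= 2.11 min/unit


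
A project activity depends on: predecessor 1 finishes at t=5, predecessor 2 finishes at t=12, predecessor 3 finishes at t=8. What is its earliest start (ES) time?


ES = max of all predecessor completion times
Predecessors: [5, 12, 8]
ES = max(5, 12, 8)
= 12


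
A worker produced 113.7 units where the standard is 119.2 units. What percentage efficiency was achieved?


Efficiency = (actual / standard) × 100
= (113.7 / 119.2) × 100
= 95.4%


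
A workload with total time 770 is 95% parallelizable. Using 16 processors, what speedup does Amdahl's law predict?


Amdahl's law: T_p = T × ((1-p) + p/N)
= 770 × ((1-0.95) + 0.95/16)
= 770 × (0.05 + 0.0594)
= 770 × 0.1094
= 84.22
Speedup = 770/84.22
= 9.14×


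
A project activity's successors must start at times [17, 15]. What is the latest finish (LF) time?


LF = min of all successor start times
Successors start at: [17, 15]
LF = min(17, 15)
= 15


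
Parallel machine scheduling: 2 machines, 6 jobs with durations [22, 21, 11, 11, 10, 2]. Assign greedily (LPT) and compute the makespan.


Jobs (LPT sorted): [22, 21, 11, 11, 10, 2]
Machines: 2
  J=22 → Machine 1 (load: 0+22=22)
  J=21 → Machine 2 (load: 0+21=21)
  J=11 → Machine 2 (load: 21+11=32)
  J=11 → Machine 1 (load: 22+11=33)
  J=10 → Machine 2 (load: 32+10=42)
  J=2 → Machine 1 (load: 33+2=35)
Machine loads: [35, 42]
Makespan = max = 42 time units


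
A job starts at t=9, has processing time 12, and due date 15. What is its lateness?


Completion = 9 + 12 = 21
Lateness = C - d = 21 - 15
= 6


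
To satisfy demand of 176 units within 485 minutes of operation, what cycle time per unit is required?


Cycle time = available time / demand
= 485 / 176
= 2.76 min/unit


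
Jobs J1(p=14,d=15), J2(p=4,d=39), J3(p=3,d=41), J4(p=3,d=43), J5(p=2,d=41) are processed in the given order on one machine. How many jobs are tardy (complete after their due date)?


Completion vs due date:
  J1: C=14, d=15 → on time
  J2: C=18, d=39 → on time
  J3: C=21, d=41 → on time
  J4: C=24, d=43 → on time
  J5: C=26, d=41 → on time
Tardy jobs: none
Count = 0


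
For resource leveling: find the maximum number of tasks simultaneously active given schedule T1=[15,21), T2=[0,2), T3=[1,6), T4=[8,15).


Check each time point for overlaps:
  t=1: 2 tasks active (T2, T3)
Max concurrent = 2


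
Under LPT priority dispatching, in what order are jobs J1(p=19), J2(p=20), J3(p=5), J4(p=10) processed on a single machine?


LPT: sort by longest processing time first
  J2: p=20
  J1: p=19
  J4: p=10
  J3: p=5
Order: J2 → J1 → J4 → J3


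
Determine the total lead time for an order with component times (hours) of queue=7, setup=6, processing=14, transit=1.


Lead time = queue + setup + processing + transit
= 7 + 6 + 14 + 1
= 28 hours


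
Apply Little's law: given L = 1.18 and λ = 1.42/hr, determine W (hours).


Little's law: L = λW → W = L / λ
= 1.18 / 1.42
= 0.83 hours


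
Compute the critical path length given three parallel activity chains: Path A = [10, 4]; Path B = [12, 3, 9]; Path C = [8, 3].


Path A: 10 + 4 = 14
Path B: 12 + 3 + 9 = 24
Path C: 8 + 3 = 11
Critical path = longest = max(14, 24, 11)
= 24 (Path B)


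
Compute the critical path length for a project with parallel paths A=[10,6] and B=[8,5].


Path A: 10 + 6 = 16
Path B: 8 + 5 = 13
Critical path = longest = max(16, 13)
= 16 (Path A)


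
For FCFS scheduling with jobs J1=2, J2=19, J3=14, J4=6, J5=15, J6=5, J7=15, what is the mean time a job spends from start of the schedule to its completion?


Completion times:
  J1: completes at 2
  J2: completes at 21
  J3: completes at 35
  J4: completes at 41
  J5: completes at 56
  J6: completes at 61
  J7: completes at 76
Sum = 292
Average = 292/7
= 41.71


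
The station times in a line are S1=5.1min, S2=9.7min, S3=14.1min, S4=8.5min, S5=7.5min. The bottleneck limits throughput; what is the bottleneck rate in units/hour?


Bottleneck = longest station time
Station times: [5.1, 9.7, 14.1, 8.5, 7.5]
Max = 14.1 min
Rate = 60 / 14.1
= 4.26 units/hour (bottleneck: 14.1min)


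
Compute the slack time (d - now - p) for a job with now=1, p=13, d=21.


Slack = due - current_time - processing
= 21 - 1 - 13
= 7
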